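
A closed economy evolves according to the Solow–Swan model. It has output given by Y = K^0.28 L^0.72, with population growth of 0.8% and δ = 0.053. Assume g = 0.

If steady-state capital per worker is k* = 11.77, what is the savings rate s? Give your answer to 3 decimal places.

s ≈ 0.360

In steady state, investment equals break-even investment: s·k^α = (n + δ)·k.
So s / (n + δ) = (k*)^(1−α) = 11.77^0.72 = 5.9015.
Therefore s = 5.9015 × (n + δ) = 5.9015 × 0.061 = 0.3600.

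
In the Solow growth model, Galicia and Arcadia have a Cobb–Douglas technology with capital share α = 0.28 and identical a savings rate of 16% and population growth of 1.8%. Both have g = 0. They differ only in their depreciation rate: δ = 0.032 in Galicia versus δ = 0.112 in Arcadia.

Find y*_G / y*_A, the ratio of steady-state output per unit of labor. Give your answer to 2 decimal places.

Steady-state y* = [s/(n + δ)]^(α/(1−α)), so the ratio is [ (s_G/(n + δ)_G) / (s_A/(n + δ)_A) ]^0.3889.
s_G/(n + δ)_G = 0.16/0.050 = 3.2000; s_A/(n + δ)_A = 0.16/0.130 = 1.2308.
Ratio = (3.2000/1.2308)^0.3889 = 2.5999^0.3889 ≈ 1.4500

y*_G / y*_A ≈ 1.45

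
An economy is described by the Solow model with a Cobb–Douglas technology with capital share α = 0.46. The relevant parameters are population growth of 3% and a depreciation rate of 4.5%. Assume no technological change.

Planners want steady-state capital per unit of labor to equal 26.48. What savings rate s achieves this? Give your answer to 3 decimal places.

Steady state requires s·f(k) = (n + δ)·k, i.e. s·k^α = (n + δ)·k.
So s / (n + δ) = (k*)^(1−α) = 26.48^0.54 = 5.8665.
Therefore s = 5.8665 × (n + δ) = 5.8665 × 0.075 = 0.4400.

s ≈ 0.440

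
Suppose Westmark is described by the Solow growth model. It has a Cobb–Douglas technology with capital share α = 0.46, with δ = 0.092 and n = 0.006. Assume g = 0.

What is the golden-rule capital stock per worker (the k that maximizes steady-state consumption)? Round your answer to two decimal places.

k_gold ≈ 17.52

The golden rule sets f'(k) = n + δ, i.e. α·k^(α−1) = n + δ.
So k^(1−α) = α / (n + δ) = 0.46 / 0.098 = 4.6939.
k_gold = 4.6939^(1/0.54) ≈ 17.5219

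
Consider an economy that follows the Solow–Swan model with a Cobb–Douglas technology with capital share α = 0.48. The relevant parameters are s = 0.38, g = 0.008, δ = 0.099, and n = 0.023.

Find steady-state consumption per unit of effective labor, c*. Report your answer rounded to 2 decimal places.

c* = 1.67

In steady state, investment equals break-even investment: s·k^α = (n + g + δ)·k.
Dividing both sides by k: k^(1−α) = s / (n + g + δ).
k^0.52 = 0.38 / (0.023 + 0.008 + 0.099) = 0.38 / 0.130 = 2.9231
k* = 2.9231^(1/0.52) ≈ 7.8678
y* = (k*)^α = 7.8678^0.48 ≈ 2.6916
c* = (1 − s)·y* = (1 − 0.38) × 2.6916 ≈ 1.6688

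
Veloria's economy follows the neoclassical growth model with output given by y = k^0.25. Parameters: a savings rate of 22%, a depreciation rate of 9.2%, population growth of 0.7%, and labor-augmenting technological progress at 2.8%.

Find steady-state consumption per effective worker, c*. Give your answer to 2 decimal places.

c* = 0.94

At the steady state, Δk = 0, so s·k^α = (n + g + δ)·k.
Dividing both sides by k: k^(1−α) = s / (n + g + δ).
k^0.75 = 0.22 / (0.007 + 0.028 + 0.092) = 0.22 / 0.127 = 1.7323
k* = 1.7323^(1/0.75) ≈ 2.0805
y* = (k*)^α = 2.0805^0.25 ≈ 1.2010
c* = (1 − s)·y* = (1 − 0.22) × 1.2010 ≈ 0.9368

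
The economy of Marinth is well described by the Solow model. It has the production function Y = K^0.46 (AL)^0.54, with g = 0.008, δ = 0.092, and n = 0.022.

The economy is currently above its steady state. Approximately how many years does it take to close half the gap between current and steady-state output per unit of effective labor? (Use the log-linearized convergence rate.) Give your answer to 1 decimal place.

half-life ≈ 10.5 years

Near the steady state the convergence rate is λ = (1 − α)(n + g + δ).
λ = (1 − 0.46) × 0.122 = 0.54 × 0.122 = 0.06588
Half-life = ln 2 / λ = 0.6931 / 0.06588 ≈ 10.52 years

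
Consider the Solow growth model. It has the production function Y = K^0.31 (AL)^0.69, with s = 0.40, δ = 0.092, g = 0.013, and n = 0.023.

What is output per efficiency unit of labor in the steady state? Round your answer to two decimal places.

y* = 1.67

Steady state requires s·f(k) = (n + g + δ)·k, i.e. s·k^α = (n + g + δ)·k.
Dividing both sides by k: k^(1−α) = s / (n + g + δ).
k^0.69 = 0.40 / (0.023 + 0.013 + 0.092) = 0.40 / 0.128 = 3.1250
k* = 3.1250^(1/0.69) ≈ 5.2140
y* = (k*)^α = 5.2140^0.31 ≈ 1.6685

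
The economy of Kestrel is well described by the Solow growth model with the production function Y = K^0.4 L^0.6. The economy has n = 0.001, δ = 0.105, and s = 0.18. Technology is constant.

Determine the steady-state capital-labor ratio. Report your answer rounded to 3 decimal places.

Steady state requires s·f(k) = (n + δ)·k, i.e. s·k^α = (n + δ)·k.
Dividing both sides by k: k^(1−α) = s / (n + δ).
k^0.6 = 0.18 / (0.001 + 0.105) = 0.18 / 0.106 = 1.6981
k* = 1.6981^(1/0.6) ≈ 2.4170

k* = 2.417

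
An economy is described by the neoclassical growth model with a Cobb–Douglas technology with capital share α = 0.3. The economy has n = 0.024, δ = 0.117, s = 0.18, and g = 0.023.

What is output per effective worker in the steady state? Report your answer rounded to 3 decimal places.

In steady state, investment equals break-even investment: s·k^α = (n + g + δ)·k.
Rearranging, k^(1−α) = s / (n + g + δ).
k^0.7 = 0.18 / (0.024 + 0.023 + 0.117) = 0.18 / 0.164 = 1.0976
k* = 1.0976^(1/0.7) ≈ 1.1423
y* = (k*)^α = 1.1423^0.3 ≈ 1.0407

y* ≈ 1.041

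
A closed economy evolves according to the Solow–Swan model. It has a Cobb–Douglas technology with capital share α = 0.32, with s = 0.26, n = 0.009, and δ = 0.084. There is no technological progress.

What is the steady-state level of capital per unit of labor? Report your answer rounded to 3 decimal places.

At the steady state, Δk = 0, so s·k^α = (n + δ)·k.
Dividing both sides by k: k^(1−α) = s / (n + δ).
k^0.68 = 0.26 / (0.009 + 0.084) = 0.26 / 0.093 = 2.7957
k* = 2.7957^(1/0.68) ≈ 4.5353

k* = 4.535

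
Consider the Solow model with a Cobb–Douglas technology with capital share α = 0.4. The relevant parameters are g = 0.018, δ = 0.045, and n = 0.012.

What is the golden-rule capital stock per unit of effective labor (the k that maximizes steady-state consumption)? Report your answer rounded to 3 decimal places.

k_gold ≈ 16.280

The golden rule sets f'(k) = n + g + δ, i.e. α·k^(α−1) = n + g + δ.
So k^(1−α) = α / (n + g + δ) = 0.4 / 0.075 = 5.3333.
k_gold = 5.3333^(1/0.6) ≈ 16.2802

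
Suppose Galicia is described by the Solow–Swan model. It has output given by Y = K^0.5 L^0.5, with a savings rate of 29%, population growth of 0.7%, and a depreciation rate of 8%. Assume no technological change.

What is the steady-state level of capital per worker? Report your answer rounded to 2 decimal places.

In steady state, investment equals break-even investment: s·k^α = (n + δ)·k.
Dividing both sides by k: k^(1−α) = s / (n + δ).
k^0.5 = 0.29 / (0.007 + 0.080) = 0.29 / 0.087 = 3.3333
k* = 3.3333^(1/0.5) ≈ 11.1109

k* = 11.11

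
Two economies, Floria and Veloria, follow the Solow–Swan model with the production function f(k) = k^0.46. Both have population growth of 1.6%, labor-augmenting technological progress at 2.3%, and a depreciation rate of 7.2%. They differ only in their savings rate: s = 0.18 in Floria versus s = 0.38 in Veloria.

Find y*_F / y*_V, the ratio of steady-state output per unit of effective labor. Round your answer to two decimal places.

y*_F / y*_V ≈ 0.53

Steady-state y* = [s/(n + g + δ)]^(α/(1−α)), so the ratio is [ (s_F/(n + g + δ)_F) / (s_V/(n + g + δ)_V) ]^0.8519.
s_F/(n + g + δ)_F = 0.18/0.111 = 1.6216; s_V/(n + g + δ)_V = 0.38/0.111 = 3.4234.
Ratio = (1.6216/3.4234)^0.8519 = 0.4737^0.8519 ≈ 0.5291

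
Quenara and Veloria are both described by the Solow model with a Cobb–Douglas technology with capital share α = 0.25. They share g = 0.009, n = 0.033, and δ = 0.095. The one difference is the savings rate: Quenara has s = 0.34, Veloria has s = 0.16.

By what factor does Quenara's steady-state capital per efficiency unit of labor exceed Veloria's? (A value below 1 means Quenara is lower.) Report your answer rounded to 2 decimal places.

k*_Q / k*_V ≈ 2.73

Steady-state k* = [s/(n + g + δ)]^(1/(1−α)), so the ratio is [ (s_Q/(n + g + δ)_Q) / (s_V/(n + g + δ)_V) ]^1.3333.
s_Q/(n + g + δ)_Q = 0.34/0.137 = 2.4818; s_V/(n + g + δ)_V = 0.16/0.137 = 1.1679.
Ratio = (2.4818/1.1679)^1.3333 = 2.1250^1.3333 ≈ 2.7319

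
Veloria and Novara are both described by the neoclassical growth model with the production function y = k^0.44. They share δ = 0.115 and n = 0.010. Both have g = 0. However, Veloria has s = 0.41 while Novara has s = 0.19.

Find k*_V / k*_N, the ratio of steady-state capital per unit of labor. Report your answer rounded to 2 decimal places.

Steady-state k* = [s/(n + δ)]^(1/(1−α)), so the ratio is [ (s_V/(n + δ)_V) / (s_N/(n + δ)_N) ]^1.7857.
s_V/(n + δ)_V = 0.41/0.125 = 3.2800; s_N/(n + δ)_N = 0.19/0.125 = 1.5200.
Ratio = (3.2800/1.5200)^1.7857 = 2.1579^1.7857 ≈ 3.9489

k*_V / k*_N ≈ 3.95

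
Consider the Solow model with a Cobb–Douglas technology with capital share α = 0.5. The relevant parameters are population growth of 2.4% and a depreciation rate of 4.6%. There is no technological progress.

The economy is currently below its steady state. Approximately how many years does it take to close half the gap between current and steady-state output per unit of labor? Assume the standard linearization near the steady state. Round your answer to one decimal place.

Near the steady state the convergence rate is λ = (1 − α)(n + δ).
λ = (1 − 0.5) × 0.070 = 0.5 × 0.070 = 0.0350
Half-life = ln 2 / λ = 0.6931 / 0.0350 ≈ 19.80 years

about 19.8 years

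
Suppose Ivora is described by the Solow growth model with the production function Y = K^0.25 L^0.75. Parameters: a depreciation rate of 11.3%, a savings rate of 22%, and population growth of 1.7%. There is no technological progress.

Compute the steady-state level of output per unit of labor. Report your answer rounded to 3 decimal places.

y* = 1.192

In steady state, investment equals break-even investment: s·k^α = (n + δ)·k.
Rearranging, k^(1−α) = s / (n + δ).
k^0.75 = 0.22 / (0.017 + 0.113) = 0.22 / 0.130 = 1.6923
k* = 1.6923^(1/0.75) ≈ 2.0167
y* = (k*)^α = 2.0167^0.25 ≈ 1.1917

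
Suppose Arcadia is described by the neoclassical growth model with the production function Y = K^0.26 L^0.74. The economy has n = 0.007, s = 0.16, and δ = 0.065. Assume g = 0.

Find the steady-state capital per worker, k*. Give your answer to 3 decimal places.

k* ≈ 2.942

Steady state requires s·f(k) = (n + δ)·k, i.e. s·k^α = (n + δ)·k.
Rearranging, k^(1−α) = s / (n + δ).
k^0.74 = 0.16 / (0.007 + 0.065) = 0.16 / 0.072 = 2.2222
k* = 2.2222^(1/0.74) ≈ 2.9419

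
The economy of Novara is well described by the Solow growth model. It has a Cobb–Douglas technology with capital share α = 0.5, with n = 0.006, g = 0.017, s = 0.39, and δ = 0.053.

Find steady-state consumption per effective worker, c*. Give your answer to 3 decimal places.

In steady state, investment equals break-even investment: s·k^α = (n + g + δ)·k.
Rearranging, k^(1−α) = s / (n + g + δ).
k^0.5 = 0.39 / (0.006 + 0.017 + 0.053) = 0.39 / 0.076 = 5.1316
k* = 5.1316^(1/0.5) ≈ 26.3333
y* = (k*)^α = 26.3333^0.5 ≈ 5.1316
c* = (1 − s)·y* = (1 − 0.39) × 5.1316 ≈ 3.1303

c* ≈ 3.130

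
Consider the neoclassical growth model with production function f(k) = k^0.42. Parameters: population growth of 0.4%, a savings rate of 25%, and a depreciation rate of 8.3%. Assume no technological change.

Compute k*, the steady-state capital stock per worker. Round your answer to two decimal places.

k* ≈ 6.17

In steady state, investment equals break-even investment: s·k^α = (n + δ)·k.
Dividing both sides by k: k^(1−α) = s / (n + δ).
k^0.58 = 0.25 / (0.004 + 0.083) = 0.25 / 0.087 = 2.8736
k* = 2.8736^(1/0.58) ≈ 6.1715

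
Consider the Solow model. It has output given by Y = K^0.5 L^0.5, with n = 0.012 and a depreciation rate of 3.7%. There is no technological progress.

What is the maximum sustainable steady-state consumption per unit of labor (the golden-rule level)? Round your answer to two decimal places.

c_gold ≈ 5.10

At the golden rule, f'(k) = n + δ, so α·k^(α−1) = n + δ and k_gold = (α/(n + δ))^(1/(1−α)).
k_gold = (0.5/0.049)^(1/0.5) = 10.2041^2 ≈ 104.1237
c_gold = f(k_gold) − (n + δ)·k_gold = 10.2041 − 0.049×104.1237 ≈ 5.1020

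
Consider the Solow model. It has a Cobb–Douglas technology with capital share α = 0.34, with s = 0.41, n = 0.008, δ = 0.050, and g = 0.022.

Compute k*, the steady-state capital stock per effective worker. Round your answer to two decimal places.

Steady state requires s·f(k) = (n + g + δ)·k, i.e. s·k^α = (n + g + δ)·k.
Dividing both sides by k: k^(1−α) = s / (n + g + δ).
k^0.66 = 0.41 / (0.008 + 0.022 + 0.050) = 0.41 / 0.080 = 5.1250
k* = 5.1250^(1/0.66) ≈ 11.8931

k* = 11.89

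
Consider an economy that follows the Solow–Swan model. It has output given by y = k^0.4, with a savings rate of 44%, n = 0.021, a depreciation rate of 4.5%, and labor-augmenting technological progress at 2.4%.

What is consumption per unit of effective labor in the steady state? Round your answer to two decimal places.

Steady state requires s·f(k) = (n + g + δ)·k, i.e. s·k^α = (n + g + δ)·k.
Rearranging, k^(1−α) = s / (n + g + δ).
k^0.6 = 0.44 / (0.021 + 0.024 + 0.045) = 0.44 / 0.090 = 4.8889
k* = 4.8889^(1/0.6) ≈ 14.0827
y* = (k*)^α = 14.0827^0.4 ≈ 2.8805
c* = (1 − s)·y* = (1 − 0.44) × 2.8805 ≈ 1.6131

c* = 1.61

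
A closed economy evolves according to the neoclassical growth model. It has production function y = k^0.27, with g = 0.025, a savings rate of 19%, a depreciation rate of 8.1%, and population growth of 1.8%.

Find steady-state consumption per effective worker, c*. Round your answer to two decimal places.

At the steady state, Δk = 0, so s·k^α = (n + g + δ)·k.
Rearranging, k^(1−α) = s / (n + g + δ).
k^0.73 = 0.19 / (0.018 + 0.025 + 0.081) = 0.19 / 0.124 = 1.5323
k* = 1.5323^(1/0.73) ≈ 1.7943
y* = (k*)^α = 1.7943^0.27 ≈ 1.1710
c* = (1 − s)·y* = (1 − 0.19) × 1.1710 ≈ 0.9485

c* ≈ 0.95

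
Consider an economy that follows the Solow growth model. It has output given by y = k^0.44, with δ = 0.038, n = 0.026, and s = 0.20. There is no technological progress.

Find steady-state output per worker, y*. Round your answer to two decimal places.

y* ≈ 2.45

Steady state requires s·f(k) = (n + δ)·k, i.e. s·k^α = (n + δ)·k.
Rearranging, k^(1−α) = s / (n + δ).
k^0.56 = 0.20 / (0.026 + 0.038) = 0.20 / 0.064 = 3.1250
k* = 3.1250^(1/0.56) ≈ 7.6500
y* = (k*)^α = 7.6500^0.44 ≈ 2.4480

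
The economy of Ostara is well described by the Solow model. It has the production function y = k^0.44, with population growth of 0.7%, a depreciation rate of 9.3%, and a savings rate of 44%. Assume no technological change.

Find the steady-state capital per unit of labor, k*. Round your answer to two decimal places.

k* = 14.09

At the steady state, Δk = 0, so s·k^α = (n + δ)·k.
Dividing both sides by k: k^(1−α) = s / (n + δ).
k^0.56 = 0.44 / (0.007 + 0.093) = 0.44 / 0.100 = 4.4000
k* = 4.4000^(1/0.56) ≈ 14.0936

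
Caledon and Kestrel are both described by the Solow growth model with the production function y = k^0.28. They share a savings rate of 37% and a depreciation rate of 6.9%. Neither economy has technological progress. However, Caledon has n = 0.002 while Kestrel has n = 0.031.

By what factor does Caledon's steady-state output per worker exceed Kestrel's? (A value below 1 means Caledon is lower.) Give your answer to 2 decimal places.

Steady-state y* = [s/(n + δ)]^(α/(1−α)), so the ratio is [ (s_C/(n + δ)_C) / (s_K/(n + δ)_K) ]^0.3889.
s_C/(n + δ)_C = 0.37/0.071 = 5.2113; s_K/(n + δ)_K = 0.37/0.100 = 3.7000.
Ratio = (5.2113/3.7000)^0.3889 = 1.4085^0.3889 ≈ 1.1425

ratio ≈ 1.14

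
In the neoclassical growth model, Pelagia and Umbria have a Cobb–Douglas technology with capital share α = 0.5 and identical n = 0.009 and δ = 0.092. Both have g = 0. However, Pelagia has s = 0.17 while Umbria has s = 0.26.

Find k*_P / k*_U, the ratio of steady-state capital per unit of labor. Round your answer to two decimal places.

Steady-state k* = [s/(n + δ)]^(1/(1−α)), so the ratio is [ (s_P/(n + δ)_P) / (s_U/(n + δ)_U) ]^2.
s_P/(n + δ)_P = 0.17/0.101 = 1.6832; s_U/(n + δ)_U = 0.26/0.101 = 2.5743.
Ratio = (1.6832/2.5743)^2 = 0.6538^2 ≈ 0.4275

ratio ≈ 0.43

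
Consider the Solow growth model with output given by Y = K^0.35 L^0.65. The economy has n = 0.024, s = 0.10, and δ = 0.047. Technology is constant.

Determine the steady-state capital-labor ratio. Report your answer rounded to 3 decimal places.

At the steady state, Δk = 0, so s·k^α = (n + δ)·k.
Rearranging, k^(1−α) = s / (n + δ).
k^0.65 = 0.10 / (0.024 + 0.047) = 0.10 / 0.071 = 1.4085
k* = 1.4085^(1/0.65) ≈ 1.6938

k* ≈ 1.694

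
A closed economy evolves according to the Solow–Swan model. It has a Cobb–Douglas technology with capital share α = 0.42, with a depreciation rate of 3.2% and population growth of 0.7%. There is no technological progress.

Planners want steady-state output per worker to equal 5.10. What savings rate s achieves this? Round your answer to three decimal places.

In steady state, investment equals break-even investment: s·k^α = (n + δ)·k.
Since y* = [s/(n + δ)]^(α/(1−α)), we have s/(n + δ) = (y*)^((1−α)/α) = 5.10^1.381 = 9.4876.
Therefore s = 9.4876 × (n + δ) = 9.4876 × 0.039 = 0.3700.

s ≈ 0.370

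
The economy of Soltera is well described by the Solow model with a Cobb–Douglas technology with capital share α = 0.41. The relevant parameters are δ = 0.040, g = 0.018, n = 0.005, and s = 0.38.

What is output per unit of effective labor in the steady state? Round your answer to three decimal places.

y* = 3.486

Steady state requires s·f(k) = (n + g + δ)·k, i.e. s·k^α = (n + g + δ)·k.
Rearranging, k^(1−α) = s / (n + g + δ).
k^0.59 = 0.38 / (0.005 + 0.018 + 0.040) = 0.38 / 0.063 = 6.0317
k* = 6.0317^(1/0.59) ≈ 21.0271
y* = (k*)^α = 21.0271^0.41 ≈ 3.4861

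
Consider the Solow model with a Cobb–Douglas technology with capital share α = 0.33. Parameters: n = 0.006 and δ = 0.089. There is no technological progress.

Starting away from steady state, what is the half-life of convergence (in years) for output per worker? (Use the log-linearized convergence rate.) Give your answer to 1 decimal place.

half-life ≈ 10.9 years

Near the steady state the convergence rate is λ = (1 − α)(n + δ).
λ = (1 − 0.33) × 0.095 = 0.67 × 0.095 = 0.06365
Half-life = ln 2 / λ = 0.6931 / 0.06365 ≈ 10.89 years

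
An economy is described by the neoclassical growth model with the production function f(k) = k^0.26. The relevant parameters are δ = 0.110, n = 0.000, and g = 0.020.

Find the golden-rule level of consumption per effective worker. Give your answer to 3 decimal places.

At the golden rule, f'(k) = n + g + δ, so α·k^(α−1) = n + g + δ and k_gold = (α/(n + g + δ))^(1/(1−α)).
k_gold = (0.26/0.130)^(1/0.74) = 2.0000^1.3514 ≈ 2.5516
c_gold = f(k_gold) − (n + g + δ)·k_gold = 1.2758 − 0.130×2.5516 ≈ 0.9441

c_gold ≈ 0.944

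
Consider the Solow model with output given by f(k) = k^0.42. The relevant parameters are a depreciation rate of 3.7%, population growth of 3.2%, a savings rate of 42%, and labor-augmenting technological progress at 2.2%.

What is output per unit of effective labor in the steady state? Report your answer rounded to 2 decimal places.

At the steady state, Δk = 0, so s·k^α = (n + g + δ)·k.
Dividing both sides by k: k^(1−α) = s / (n + g + δ).
k^0.58 = 0.42 / (0.032 + 0.022 + 0.037) = 0.42 / 0.091 = 4.6154
k* = 4.6154^(1/0.58) ≈ 13.9697
y* = (k*)^α = 13.9697^0.42 ≈ 3.0268

y* = 3.03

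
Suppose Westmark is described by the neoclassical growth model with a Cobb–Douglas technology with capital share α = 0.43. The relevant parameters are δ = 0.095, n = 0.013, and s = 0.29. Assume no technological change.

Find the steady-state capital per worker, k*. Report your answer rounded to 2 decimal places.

k* ≈ 5.66

In steady state, investment equals break-even investment: s·k^α = (n + δ)·k.
Rearranging, k^(1−α) = s / (n + δ).
k^0.57 = 0.29 / (0.013 + 0.095) = 0.29 / 0.108 = 2.6852
k* = 2.6852^(1/0.57) ≈ 5.6571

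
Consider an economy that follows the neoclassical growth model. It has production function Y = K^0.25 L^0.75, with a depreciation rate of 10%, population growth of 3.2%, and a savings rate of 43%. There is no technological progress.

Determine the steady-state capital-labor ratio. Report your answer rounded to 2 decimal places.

k* ≈ 4.83

Steady state requires s·f(k) = (n + δ)·k, i.e. s·k^α = (n + δ)·k.
Dividing both sides by k: k^(1−α) = s / (n + δ).
k^0.75 = 0.43 / (0.032 + 0.100) = 0.43 / 0.132 = 3.2576
k* = 3.2576^(1/0.75) ≈ 4.8291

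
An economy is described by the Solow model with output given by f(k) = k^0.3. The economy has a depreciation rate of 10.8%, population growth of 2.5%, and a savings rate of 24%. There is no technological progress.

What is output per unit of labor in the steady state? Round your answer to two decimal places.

y* = 1.29

Steady state requires s·f(k) = (n + δ)·k, i.e. s·k^α = (n + δ)·k.
Rearranging, k^(1−α) = s / (n + δ).
k^0.7 = 0.24 / (0.025 + 0.108) = 0.24 / 0.133 = 1.8045
k* = 1.8045^(1/0.7) ≈ 2.3239
y* = (k*)^α = 2.3239^0.3 ≈ 1.2878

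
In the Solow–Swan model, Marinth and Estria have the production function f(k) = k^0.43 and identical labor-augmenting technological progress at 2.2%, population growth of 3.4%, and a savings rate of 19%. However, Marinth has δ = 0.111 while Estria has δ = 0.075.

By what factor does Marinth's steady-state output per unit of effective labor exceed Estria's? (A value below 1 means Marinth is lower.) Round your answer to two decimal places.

Steady-state y* = [s/(n + g + δ)]^(α/(1−α)), so the ratio is [ (s_M/(n + g + δ)_M) / (s_E/(n + g + δ)_E) ]^0.7544.
s_M/(n + g + δ)_M = 0.19/0.167 = 1.1377; s_E/(n + g + δ)_E = 0.19/0.131 = 1.4504.
Ratio = (1.1377/1.4504)^0.7544 = 0.7844^0.7544 ≈ 0.8326

y*_M / y*_E ≈ 0.83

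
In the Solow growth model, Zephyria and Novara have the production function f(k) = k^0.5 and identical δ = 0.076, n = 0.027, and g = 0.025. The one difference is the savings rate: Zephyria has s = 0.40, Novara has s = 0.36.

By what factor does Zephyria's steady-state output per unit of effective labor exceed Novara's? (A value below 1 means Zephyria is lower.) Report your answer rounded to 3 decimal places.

Steady-state y* = [s/(n + g + δ)]^(α/(1−α)), so the ratio is [ (s_Z/(n + g + δ)_Z) / (s_N/(n + g + δ)_N) ]^1.
s_Z/(n + g + δ)_Z = 0.40/0.128 = 3.1250; s_N/(n + g + δ)_N = 0.36/0.128 = 2.8125.
Ratio = (3.1250/2.8125)^1 = 1.1111^1 ≈ 1.1111

y*_Z / y*_N ≈ 1.111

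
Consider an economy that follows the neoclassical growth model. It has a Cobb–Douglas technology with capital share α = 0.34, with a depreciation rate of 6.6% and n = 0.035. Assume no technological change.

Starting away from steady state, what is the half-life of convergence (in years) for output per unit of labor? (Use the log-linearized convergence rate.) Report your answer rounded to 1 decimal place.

half-life ≈ 10.4 years

Near the steady state the convergence rate is λ = (1 − α)(n + δ).
λ = (1 − 0.34) × 0.101 = 0.66 × 0.101 = 0.06666
Half-life = ln 2 / λ = 0.6931 / 0.06666 ≈ 10.40 years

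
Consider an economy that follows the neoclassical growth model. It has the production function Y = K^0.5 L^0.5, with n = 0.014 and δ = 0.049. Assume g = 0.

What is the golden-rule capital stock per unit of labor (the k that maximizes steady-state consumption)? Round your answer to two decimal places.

The golden rule sets f'(k) = n + δ, i.e. α·k^(α−1) = n + δ.
So k^(1−α) = α / (n + δ) = 0.5 / 0.063 = 7.9365.
k_gold = 7.9365^(1/0.5) ≈ 62.9880

k_gold ≈ 62.99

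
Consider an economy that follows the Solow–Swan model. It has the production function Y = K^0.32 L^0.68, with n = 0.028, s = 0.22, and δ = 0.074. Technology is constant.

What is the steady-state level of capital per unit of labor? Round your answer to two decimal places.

Steady state requires s·f(k) = (n + δ)·k, i.e. s·k^α = (n + δ)·k.
Dividing both sides by k: k^(1−α) = s / (n + δ).
k^0.68 = 0.22 / (0.028 + 0.074) = 0.22 / 0.102 = 2.1569
k* = 2.1569^(1/0.68) ≈ 3.0969

k* = 3.10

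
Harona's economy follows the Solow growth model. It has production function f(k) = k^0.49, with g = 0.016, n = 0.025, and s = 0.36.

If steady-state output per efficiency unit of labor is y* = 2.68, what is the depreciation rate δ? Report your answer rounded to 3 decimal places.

δ ≈ 0.088

At the steady state, Δk = 0, so s·k^α = (n + g + δ)·k.
Since y* = [s/(n + g + δ)]^(α/(1−α)), we have s/(n + g + δ) = (y*)^((1−α)/α) = 2.68^1.0408 = 2.7900.
Therefore n + g + δ = s / 2.7900 = 0.36 / 2.7900 = 0.1290, so δ = 0.1290 − 0.041 = 0.0880.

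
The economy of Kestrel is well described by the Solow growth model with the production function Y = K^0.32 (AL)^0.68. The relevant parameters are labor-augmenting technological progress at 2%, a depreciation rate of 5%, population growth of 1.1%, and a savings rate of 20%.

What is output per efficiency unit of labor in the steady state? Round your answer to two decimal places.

In steady state, investment equals break-even investment: s·k^α = (n + g + δ)·k.
Rearranging, k^(1−α) = s / (n + g + δ).
k^0.68 = 0.20 / (0.011 + 0.020 + 0.050) = 0.20 / 0.081 = 2.4691
k* = 2.4691^(1/0.68) ≈ 3.7780
y* = (k*)^α = 3.7780^0.32 ≈ 1.5301

y* ≈ 1.53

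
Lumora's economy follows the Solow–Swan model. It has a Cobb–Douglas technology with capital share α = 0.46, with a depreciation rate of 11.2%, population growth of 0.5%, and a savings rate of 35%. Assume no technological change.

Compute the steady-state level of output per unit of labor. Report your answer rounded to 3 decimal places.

At the steady state, Δk = 0, so s·k^α = (n + δ)·k.
Rearranging, k^(1−α) = s / (n + δ).
k^0.54 = 0.35 / (0.005 + 0.112) = 0.35 / 0.117 = 2.9915
k* = 2.9915^(1/0.54) ≈ 7.6081
y* = (k*)^α = 7.6081^0.46 ≈ 2.5432

y* ≈ 2.543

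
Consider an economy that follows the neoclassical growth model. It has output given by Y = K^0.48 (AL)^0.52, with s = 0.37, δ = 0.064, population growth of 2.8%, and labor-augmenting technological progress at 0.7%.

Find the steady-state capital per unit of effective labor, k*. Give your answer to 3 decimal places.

k* ≈ 12.621

Steady state requires s·f(k) = (n + g + δ)·k, i.e. s·k^α = (n + g + δ)·k.
Rearranging, k^(1−α) = s / (n + g + δ).
k^0.52 = 0.37 / (0.028 + 0.007 + 0.064) = 0.37 / 0.099 = 3.7374
k* = 3.7374^(1/0.52) ≈ 12.6210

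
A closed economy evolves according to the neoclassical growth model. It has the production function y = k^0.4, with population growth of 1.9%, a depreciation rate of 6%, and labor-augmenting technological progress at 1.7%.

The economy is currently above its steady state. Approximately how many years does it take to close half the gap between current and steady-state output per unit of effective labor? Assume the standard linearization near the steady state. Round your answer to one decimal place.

t_½ ≈ 12.0 years

Near the steady state the convergence rate is λ = (1 − α)(n + g + δ).
λ = (1 − 0.4) × 0.096 = 0.6 × 0.096 = 0.0576
Half-life = ln 2 / λ = 0.6931 / 0.0576 ≈ 12.03 years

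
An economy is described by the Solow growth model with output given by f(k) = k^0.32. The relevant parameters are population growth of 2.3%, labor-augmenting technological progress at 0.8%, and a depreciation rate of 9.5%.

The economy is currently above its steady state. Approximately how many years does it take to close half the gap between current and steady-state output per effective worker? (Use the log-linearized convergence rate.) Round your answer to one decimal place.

Near the steady state the convergence rate is λ = (1 − α)(n + g + δ).
λ = (1 − 0.32) × 0.126 = 0.68 × 0.126 = 0.08568
Half-life = ln 2 / λ = 0.6931 / 0.08568 ≈ 8.09 years

t_½ ≈ 8.1 years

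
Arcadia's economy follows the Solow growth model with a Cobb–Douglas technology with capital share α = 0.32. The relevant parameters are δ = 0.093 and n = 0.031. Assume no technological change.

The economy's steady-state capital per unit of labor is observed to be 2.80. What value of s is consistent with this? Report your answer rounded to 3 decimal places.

In steady state, investment equals break-even investment: s·k^α = (n + δ)·k.
So s / (n + δ) = (k*)^(1−α) = 2.80^0.68 = 2.0140.
Therefore s = 2.0140 × (n + δ) = 2.0140 × 0.124 = 0.2497.

s ≈ 0.250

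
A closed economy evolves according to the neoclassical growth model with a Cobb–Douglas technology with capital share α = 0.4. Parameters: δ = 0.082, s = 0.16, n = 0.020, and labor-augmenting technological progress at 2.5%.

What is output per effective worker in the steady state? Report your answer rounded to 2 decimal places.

y* ≈ 1.17

Steady state requires s·f(k) = (n + g + δ)·k, i.e. s·k^α = (n + g + δ)·k.
Rearranging, k^(1−α) = s / (n + g + δ).
k^0.6 = 0.16 / (0.020 + 0.025 + 0.082) = 0.16 / 0.127 = 1.2598
k* = 1.2598^(1/0.6) ≈ 1.4695
y* = (k*)^α = 1.4695^0.4 ≈ 1.1665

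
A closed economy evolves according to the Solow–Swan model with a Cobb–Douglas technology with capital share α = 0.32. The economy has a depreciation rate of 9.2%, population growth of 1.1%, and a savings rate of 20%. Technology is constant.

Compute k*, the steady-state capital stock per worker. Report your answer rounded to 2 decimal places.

In steady state, investment equals break-even investment: s·k^α = (n + δ)·k.
Rearranging, k^(1−α) = s / (n + δ).
k^0.68 = 0.20 / (0.011 + 0.092) = 0.20 / 0.103 = 1.9417
k* = 1.9417^(1/0.68) ≈ 2.6534

k* = 2.65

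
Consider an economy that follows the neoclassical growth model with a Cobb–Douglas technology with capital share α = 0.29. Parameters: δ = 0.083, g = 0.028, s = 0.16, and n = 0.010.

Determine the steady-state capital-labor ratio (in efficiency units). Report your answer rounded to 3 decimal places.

In steady state, investment equals break-even investment: s·k^α = (n + g + δ)·k.
Dividing both sides by k: k^(1−α) = s / (n + g + δ).
k^0.71 = 0.16 / (0.010 + 0.028 + 0.083) = 0.16 / 0.121 = 1.3223
k* = 1.3223^(1/0.71) ≈ 1.4821

k* ≈ 1.482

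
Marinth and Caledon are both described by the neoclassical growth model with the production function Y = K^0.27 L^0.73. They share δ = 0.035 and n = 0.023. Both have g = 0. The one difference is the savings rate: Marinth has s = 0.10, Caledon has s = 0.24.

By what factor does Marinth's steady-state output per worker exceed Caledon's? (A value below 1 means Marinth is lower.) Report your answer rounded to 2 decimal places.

Steady-state y* = [s/(n + δ)]^(α/(1−α)), so the ratio is [ (s_M/(n + δ)_M) / (s_C/(n + δ)_C) ]^0.3699.
s_M/(n + δ)_M = 0.10/0.058 = 1.7241; s_C/(n + δ)_C = 0.24/0.058 = 4.1379.
Ratio = (1.7241/4.1379)^0.3699 = 0.4167^0.3699 ≈ 0.7234

y*_M / y*_C ≈ 0.72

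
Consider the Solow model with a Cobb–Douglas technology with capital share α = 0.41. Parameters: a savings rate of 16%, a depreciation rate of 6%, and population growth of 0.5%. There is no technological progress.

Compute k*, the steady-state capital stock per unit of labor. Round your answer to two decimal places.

k* ≈ 4.60

At the steady state, Δk = 0, so s·k^α = (n + δ)·k.
Rearranging, k^(1−α) = s / (n + δ).
k^0.59 = 0.16 / (0.005 + 0.060) = 0.16 / 0.065 = 2.4615
k* = 2.4615^(1/0.59) ≈ 4.6031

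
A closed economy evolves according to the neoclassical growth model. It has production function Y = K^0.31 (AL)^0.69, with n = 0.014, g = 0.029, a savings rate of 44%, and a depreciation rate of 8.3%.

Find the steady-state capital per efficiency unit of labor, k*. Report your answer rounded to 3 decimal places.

k* ≈ 6.125

At the steady state, Δk = 0, so s·k^α = (n + g + δ)·k.
Dividing both sides by k: k^(1−α) = s / (n + g + δ).
k^0.69 = 0.44 / (0.014 + 0.029 + 0.083) = 0.44 / 0.126 = 3.4921
k* = 3.4921^(1/0.69) ≈ 6.1247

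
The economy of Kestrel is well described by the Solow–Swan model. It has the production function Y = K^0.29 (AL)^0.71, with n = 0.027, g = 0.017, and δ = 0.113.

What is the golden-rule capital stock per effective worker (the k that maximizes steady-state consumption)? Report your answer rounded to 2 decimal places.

k_gold ≈ 2.37

The golden rule sets f'(k) = n + g + δ, i.e. α·k^(α−1) = n + g + δ.
So k^(1−α) = α / (n + g + δ) = 0.29 / 0.157 = 1.8471.
k_gold = 1.8471^(1/0.71) ≈ 2.3732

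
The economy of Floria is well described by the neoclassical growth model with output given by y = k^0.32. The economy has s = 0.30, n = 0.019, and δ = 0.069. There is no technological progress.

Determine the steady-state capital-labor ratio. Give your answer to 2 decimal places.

Steady state requires s·f(k) = (n + δ)·k, i.e. s·k^α = (n + δ)·k.
Rearranging, k^(1−α) = s / (n + δ).
k^0.68 = 0.30 / (0.019 + 0.069) = 0.30 / 0.088 = 3.4091
k* = 3.4091^(1/0.68) ≈ 6.0715

k* ≈ 6.07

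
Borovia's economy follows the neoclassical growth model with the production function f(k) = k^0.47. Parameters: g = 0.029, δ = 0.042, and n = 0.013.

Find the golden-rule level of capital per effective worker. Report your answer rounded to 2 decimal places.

k_gold ≈ 25.76

The golden rule sets f'(k) = n + g + δ, i.e. α·k^(α−1) = n + g + δ.
So k^(1−α) = α / (n + g + δ) = 0.47 / 0.084 = 5.5952.
k_gold = 5.5952^(1/0.53) ≈ 25.7616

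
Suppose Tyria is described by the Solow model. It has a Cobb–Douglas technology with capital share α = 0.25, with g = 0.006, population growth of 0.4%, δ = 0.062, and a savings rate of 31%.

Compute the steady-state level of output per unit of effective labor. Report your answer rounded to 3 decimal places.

y* = 1.627

Steady state requires s·f(k) = (n + g + δ)·k, i.e. s·k^α = (n + g + δ)·k.
Dividing both sides by k: k^(1−α) = s / (n + g + δ).
k^0.75 = 0.31 / (0.004 + 0.006 + 0.062) = 0.31 / 0.072 = 4.3056
k* = 4.3056^(1/0.75) ≈ 7.0045
y* = (k*)^α = 7.0045^0.25 ≈ 1.6268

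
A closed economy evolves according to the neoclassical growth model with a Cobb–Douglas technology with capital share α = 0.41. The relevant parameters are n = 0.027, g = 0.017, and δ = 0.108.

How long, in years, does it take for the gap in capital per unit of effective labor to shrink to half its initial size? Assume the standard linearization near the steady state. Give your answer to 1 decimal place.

t_½ ≈ 7.7 years

Near the steady state the convergence rate is λ = (1 − α)(n + g + δ).
λ = (1 − 0.41) × 0.152 = 0.59 × 0.152 = 0.08968
Half-life = ln 2 / λ = 0.6931 / 0.08968 ≈ 7.73 years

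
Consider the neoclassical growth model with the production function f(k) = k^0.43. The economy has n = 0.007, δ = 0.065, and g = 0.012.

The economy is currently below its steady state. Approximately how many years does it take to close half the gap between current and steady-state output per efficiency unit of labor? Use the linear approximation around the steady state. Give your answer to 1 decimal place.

about 14.5 years

Near the steady state the convergence rate is λ = (1 − α)(n + g + δ).
λ = (1 − 0.43) × 0.084 = 0.57 × 0.084 = 0.04788
Half-life = ln 2 / λ = 0.6931 / 0.04788 ≈ 14.48 years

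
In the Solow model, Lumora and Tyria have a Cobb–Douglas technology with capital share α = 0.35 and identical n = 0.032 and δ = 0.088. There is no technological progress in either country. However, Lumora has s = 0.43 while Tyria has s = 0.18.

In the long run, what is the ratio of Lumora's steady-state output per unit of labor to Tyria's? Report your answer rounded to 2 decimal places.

ratio ≈ 1.60

Steady-state y* = [s/(n + δ)]^(α/(1−α)), so the ratio is [ (s_L/(n + δ)_L) / (s_T/(n + δ)_T) ]^0.5385.
s_L/(n + δ)_L = 0.43/0.120 = 3.5833; s_T/(n + δ)_T = 0.18/0.120 = 1.5000.
Ratio = (3.5833/1.5000)^0.5385 = 2.3889^0.5385 ≈ 1.5983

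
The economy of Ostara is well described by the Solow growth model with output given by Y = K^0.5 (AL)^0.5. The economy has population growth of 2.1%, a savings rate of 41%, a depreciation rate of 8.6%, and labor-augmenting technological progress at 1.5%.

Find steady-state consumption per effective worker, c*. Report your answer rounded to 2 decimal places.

At the steady state, Δk = 0, so s·k^α = (n + g + δ)·k.
Dividing both sides by k: k^(1−α) = s / (n + g + δ).
k^0.5 = 0.41 / (0.021 + 0.015 + 0.086) = 0.41 / 0.122 = 3.3607
k* = 3.3607^(1/0.5) ≈ 11.2943
y* = (k*)^α = 11.2943^0.5 ≈ 3.3607
c* = (1 − s)·y* = (1 − 0.41) × 3.3607 ≈ 1.9828

c* ≈ 1.98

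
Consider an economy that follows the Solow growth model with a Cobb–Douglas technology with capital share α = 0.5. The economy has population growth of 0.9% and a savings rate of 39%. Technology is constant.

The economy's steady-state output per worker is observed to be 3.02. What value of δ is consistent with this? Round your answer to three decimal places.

δ ≈ 0.120

At the steady state, Δk = 0, so s·k^α = (n + δ)·k.
Since y* = [s/(n + δ)]^(α/(1−α)), we have s/(n + δ) = (y*)^((1−α)/α) = 3.02^1 = 3.0200.
Therefore n + δ = s / 3.0200 = 0.39 / 3.0200 = 0.1291, so δ = 0.1291 − 0.009 = 0.1201.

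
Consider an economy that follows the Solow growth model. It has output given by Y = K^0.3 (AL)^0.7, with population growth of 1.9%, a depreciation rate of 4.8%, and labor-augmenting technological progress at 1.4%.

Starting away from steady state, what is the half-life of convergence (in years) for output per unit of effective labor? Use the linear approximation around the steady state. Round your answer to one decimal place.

half-life ≈ 12.2 years

Near the steady state the convergence rate is λ = (1 − α)(n + g + δ).
λ = (1 − 0.3) × 0.081 = 0.7 × 0.081 = 0.0567
Half-life = ln 2 / λ = 0.6931 / 0.0567 ≈ 12.22 years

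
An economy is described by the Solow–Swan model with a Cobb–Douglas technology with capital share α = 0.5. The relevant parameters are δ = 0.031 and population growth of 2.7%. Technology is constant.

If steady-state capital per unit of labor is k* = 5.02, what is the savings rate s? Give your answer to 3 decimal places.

In steady state, investment equals break-even investment: s·k^α = (n + δ)·k.
So s / (n + δ) = (k*)^(1−α) = 5.02^0.5 = 2.2405.
Therefore s = 2.2405 × (n + δ) = 2.2405 × 0.058 = 0.1299.

s ≈ 0.130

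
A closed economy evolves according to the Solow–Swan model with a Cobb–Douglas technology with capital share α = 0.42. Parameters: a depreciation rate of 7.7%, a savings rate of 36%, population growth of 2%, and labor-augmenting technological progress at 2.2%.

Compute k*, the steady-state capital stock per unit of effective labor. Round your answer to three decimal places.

At the steady state, Δk = 0, so s·k^α = (n + g + δ)·k.
Dividing both sides by k: k^(1−α) = s / (n + g + δ).
k^0.58 = 0.36 / (0.020 + 0.022 + 0.077) = 0.36 / 0.119 = 3.0252
k* = 3.0252^(1/0.58) ≈ 6.7435

k* = 6.744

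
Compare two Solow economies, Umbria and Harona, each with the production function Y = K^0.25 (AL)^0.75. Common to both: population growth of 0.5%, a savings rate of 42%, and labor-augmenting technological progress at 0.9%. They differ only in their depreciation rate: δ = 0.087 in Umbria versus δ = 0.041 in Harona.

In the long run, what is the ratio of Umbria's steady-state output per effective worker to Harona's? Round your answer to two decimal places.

Steady-state y* = [s/(n + g + δ)]^(α/(1−α)), so the ratio is [ (s_U/(n + g + δ)_U) / (s_H/(n + g + δ)_H) ]^0.3333.
s_U/(n + g + δ)_U = 0.42/0.101 = 4.1584; s_H/(n + g + δ)_H = 0.42/0.055 = 7.6364.
Ratio = (4.1584/7.6364)^0.3333 = 0.5445^0.3333 ≈ 0.8166

ratio ≈ 0.82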